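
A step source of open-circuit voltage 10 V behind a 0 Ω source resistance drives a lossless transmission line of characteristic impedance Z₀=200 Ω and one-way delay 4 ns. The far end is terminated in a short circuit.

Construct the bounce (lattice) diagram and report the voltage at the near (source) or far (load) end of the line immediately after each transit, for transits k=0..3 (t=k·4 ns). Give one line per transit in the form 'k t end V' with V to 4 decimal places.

Γ_L=-1.000000, Γ_S=-1.000000; launch V₁=10·200/200=10.000000
k=0 src: V=10.0000
k=1 load: inc=10.000000, refl=10.000000·-1.000000=-10.0000; V=0.000000+10.000000+-10.000000=0.0000
k=2 src: inc=-10.000000, refl=-10.000000·-1.000000=10.0000; V=10.000000+-10.000000+10.000000=10.0000
k=3 load: inc=10.000000, refl=10.000000·-1.000000=-10.0000; V=0.000000+10.000000+-10.000000=0.0000

0 0 source 10.0000
1 4 load 0.0000
2 8 source 10.0000
3 12 load 0.0000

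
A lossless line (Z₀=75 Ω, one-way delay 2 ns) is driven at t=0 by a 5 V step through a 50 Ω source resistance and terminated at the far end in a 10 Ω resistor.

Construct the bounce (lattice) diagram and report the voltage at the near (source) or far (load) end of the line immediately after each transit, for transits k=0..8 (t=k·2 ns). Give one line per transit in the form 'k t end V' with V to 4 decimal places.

0 0 source 3.0000
1 2 load 0.7059
2 4 source 1.1647
3 6 load 0.8138
4 8 source 0.8840
5 10 load 0.8304
6 12 source 0.8411
7 14 load 0.8329
8 16 source 0.8345

Γ_L=-0.764706, Γ_S=-0.200000; launch V₁=5·75/125=3.000000
k=0 src: V=3.0000
k=1 load: inc=3.000000, refl=3.000000·-0.764706=-2.2941; V=0.000000+3.000000+-2.294118=0.7059
k=2 src: inc=-2.294118, refl=-2.294118·-0.200000=0.4588; V=3.000000+-2.294118+0.458824=1.1647
k=3 load: inc=0.458824, refl=0.458824·-0.764706=-0.3509; V=0.705882+0.458824+-0.350865=0.8138
k=4 src: inc=-0.350865, refl=-0.350865·-0.200000=0.0702; V=1.164706+-0.350865+0.070173=0.8840
k=5 load: inc=0.070173, refl=0.070173·-0.764706=-0.0537; V=0.813841+0.070173+-0.053662=0.8304
k=6 src: inc=-0.053662, refl=-0.053662·-0.200000=0.0107; V=0.884014+-0.053662+0.010732=0.8411
k=7 load: inc=0.010732, refl=0.010732·-0.764706=-0.0082; V=0.830352+0.010732+-0.008207=0.8329
k=8 src: inc=-0.008207, refl=-0.008207·-0.200000=0.0016; V=0.841084+-0.008207+0.001641=0.8345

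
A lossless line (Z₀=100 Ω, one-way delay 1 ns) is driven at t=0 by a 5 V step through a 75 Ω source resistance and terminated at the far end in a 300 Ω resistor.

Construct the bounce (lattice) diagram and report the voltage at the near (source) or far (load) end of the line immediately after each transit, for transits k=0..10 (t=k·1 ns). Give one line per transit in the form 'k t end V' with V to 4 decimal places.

Γ_L=0.500000, Γ_S=-0.142857; launch V₁=5·100/175=2.857143
k=0 src: V=2.8571
k=1 load: inc=2.857143, refl=2.857143·0.500000=1.4286; V=0.000000+2.857143+1.428571=4.2857
k=2 src: inc=1.428571, refl=1.428571·-0.142857=-0.2041; V=2.857143+1.428571+-0.204082=4.0816
k=3 load: inc=-0.204082, refl=-0.204082·0.500000=-0.1020; V=4.285714+-0.204082+-0.102041=3.9796
k=4 src: inc=-0.102041, refl=-0.102041·-0.142857=0.0146; V=4.081633+-0.102041+0.014577=3.9942
k=5 load: inc=0.014577, refl=0.014577·0.500000=0.0073; V=3.979592+0.014577+0.007289=4.0015
k=6 src: inc=0.007289, refl=0.007289·-0.142857=-0.0010; V=3.994169+0.007289+-0.001041=4.0004
k=7 load: inc=-0.001041, refl=-0.001041·0.500000=-0.0005; V=4.001458+-0.001041+-0.000521=3.9999
k=8 src: inc=-0.000521, refl=-0.000521·-0.142857=0.0001; V=4.000416+-0.000521+0.000074=4.0000
k=9 load: inc=0.000074, refl=0.000074·0.500000=0.0000; V=3.999896+0.000074+0.000037=4.0000
k=10 src: inc=0.000037, refl=0.000037·-0.142857=-0.0000; V=3.999970+0.000037+-0.000005=4.0000

0 0 source 2.8571
1 1 load 4.2857
2 2 source 4.0816
3 3 load 3.9796
4 4 source 3.9942
5 5 load 4.0015
6 6 source 4.0004
7 7 load 3.9999
8 8 source 4.0000
9 9 load 4.0000
10 10 source 4.0000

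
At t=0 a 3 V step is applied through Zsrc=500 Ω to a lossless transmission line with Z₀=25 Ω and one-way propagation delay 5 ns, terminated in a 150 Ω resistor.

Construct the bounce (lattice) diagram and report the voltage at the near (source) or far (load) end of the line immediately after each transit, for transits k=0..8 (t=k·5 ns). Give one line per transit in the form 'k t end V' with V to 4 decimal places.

0 0 source 0.1429
1 5 load 0.2449
2 10 source 0.3372
3 15 load 0.4032
4 20 source 0.4628
5 25 load 0.5054
6 30 source 0.5440
7 35 load 0.5715
8 40 source 0.5965

Γ_L=0.714286, Γ_S=0.904762; launch V₁=3·25/525=0.142857
k=0 src: V=0.1429
k=1 load: inc=0.142857, refl=0.142857·0.714286=0.1020; V=0.000000+0.142857+0.102041=0.2449
k=2 src: inc=0.102041, refl=0.102041·0.904762=0.0923; V=0.142857+0.102041+0.092323=0.3372
k=3 load: inc=0.092323, refl=0.092323·0.714286=0.0659; V=0.244898+0.092323+0.065945=0.4032
k=4 src: inc=0.065945, refl=0.065945·0.904762=0.0597; V=0.337221+0.065945+0.059664=0.4628
k=5 load: inc=0.059664, refl=0.059664·0.714286=0.0426; V=0.403165+0.059664+0.042617=0.5054
k=6 src: inc=0.042617, refl=0.042617·0.904762=0.0386; V=0.462830+0.042617+0.038559=0.5440
k=7 load: inc=0.038559, refl=0.038559·0.714286=0.0275; V=0.505447+0.038559+0.027542=0.5715
k=8 src: inc=0.027542, refl=0.027542·0.904762=0.0249; V=0.544006+0.027542+0.024919=0.5965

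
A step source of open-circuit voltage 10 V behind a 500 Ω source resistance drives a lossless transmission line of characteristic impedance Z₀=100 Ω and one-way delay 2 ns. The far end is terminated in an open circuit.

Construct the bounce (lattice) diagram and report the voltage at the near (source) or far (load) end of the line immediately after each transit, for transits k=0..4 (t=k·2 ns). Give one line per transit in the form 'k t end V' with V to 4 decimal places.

Γ_L=1.000000, Γ_S=0.666667; launch V₁=10·100/600=1.666667
k=0 src: V=1.6667
k=1 load: inc=1.666667, refl=1.666667·1.000000=1.6667; V=0.000000+1.666667+1.666667=3.3333
k=2 src: inc=1.666667, refl=1.666667·0.666667=1.1111; V=1.666667+1.666667+1.111111=4.4444
k=3 load: inc=1.111111, refl=1.111111·1.000000=1.1111; V=3.333333+1.111111+1.111111=5.5556
k=4 src: inc=1.111111, refl=1.111111·0.666667=0.7407; V=4.444444+1.111111+0.740741=6.2963

0 0 source 1.6667
1 2 load 3.3333
2 4 source 4.4444
3 6 load 5.5556
4 8 source 6.2963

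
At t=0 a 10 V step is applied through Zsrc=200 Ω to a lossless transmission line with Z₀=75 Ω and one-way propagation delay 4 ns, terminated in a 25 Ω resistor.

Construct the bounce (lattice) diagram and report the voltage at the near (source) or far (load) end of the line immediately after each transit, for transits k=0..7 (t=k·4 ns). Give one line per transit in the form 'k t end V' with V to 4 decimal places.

Γ_L=-0.500000, Γ_S=0.454545; launch V₁=10·75/275=2.727273
k=0 src: V=2.7273
k=1 load: inc=2.727273, refl=2.727273·-0.500000=-1.3636; V=0.000000+2.727273+-1.363636=1.3636
k=2 src: inc=-1.363636, refl=-1.363636·0.454545=-0.6198; V=2.727273+-1.363636+-0.619835=0.7438
k=3 load: inc=-0.619835, refl=-0.619835·-0.500000=0.3099; V=1.363636+-0.619835+0.309917=1.0537
k=4 src: inc=0.309917, refl=0.309917·0.454545=0.1409; V=0.743802+0.309917+0.140872=1.1946
k=5 load: inc=0.140872, refl=0.140872·-0.500000=-0.0704; V=1.053719+0.140872+-0.070436=1.1242
k=6 src: inc=-0.070436, refl=-0.070436·0.454545=-0.0320; V=1.194591+-0.070436+-0.032016=1.0921
k=7 load: inc=-0.032016, refl=-0.032016·-0.500000=0.0160; V=1.124155+-0.032016+0.016008=1.1081

0 0 source 2.7273
1 4 load 1.3636
2 8 source 0.7438
3 12 load 1.0537
4 16 source 1.1946
5 20 load 1.1242
6 24 source 1.0921
7 28 load 1.1081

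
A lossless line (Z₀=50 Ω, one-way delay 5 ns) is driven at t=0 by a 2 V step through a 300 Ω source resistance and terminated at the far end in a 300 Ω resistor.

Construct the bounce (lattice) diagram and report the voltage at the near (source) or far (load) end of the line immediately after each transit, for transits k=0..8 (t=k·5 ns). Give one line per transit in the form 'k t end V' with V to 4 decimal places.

0 0 source 0.2857
1 5 load 0.4898
2 10 source 0.6356
3 15 load 0.7397
4 20 source 0.8141
5 25 load 0.8672
6 30 source 0.9051
7 35 load 0.9322
8 40 source 0.9516

Γ_L=0.714286, Γ_S=0.714286; launch V₁=2·50/350=0.285714
k=0 src: V=0.2857
k=1 load: inc=0.285714, refl=0.285714·0.714286=0.2041; V=0.000000+0.285714+0.204082=0.4898
k=2 src: inc=0.204082, refl=0.204082·0.714286=0.1458; V=0.285714+0.204082+0.145773=0.6356
k=3 load: inc=0.145773, refl=0.145773·0.714286=0.1041; V=0.489796+0.145773+0.104123=0.7397
k=4 src: inc=0.104123, refl=0.104123·0.714286=0.0744; V=0.635569+0.104123+0.074374=0.8141
k=5 load: inc=0.074374, refl=0.074374·0.714286=0.0531; V=0.739692+0.074374+0.053124=0.8672
k=6 src: inc=0.053124, refl=0.053124·0.714286=0.0379; V=0.814066+0.053124+0.037946=0.9051
k=7 load: inc=0.037946, refl=0.037946·0.714286=0.0271; V=0.867190+0.037946+0.027104=0.9322
k=8 src: inc=0.027104, refl=0.027104·0.714286=0.0194; V=0.905135+0.027104+0.019360=0.9516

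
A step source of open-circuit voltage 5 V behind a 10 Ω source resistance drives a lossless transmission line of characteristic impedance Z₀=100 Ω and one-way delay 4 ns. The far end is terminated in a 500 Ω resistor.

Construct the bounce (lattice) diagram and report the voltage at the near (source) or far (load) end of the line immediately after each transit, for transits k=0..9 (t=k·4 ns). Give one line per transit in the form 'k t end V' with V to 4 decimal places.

0 0 source 4.5455
1 4 load 7.5758
2 8 source 5.0964
3 12 load 3.4435
4 16 source 4.7959
5 20 load 5.6975
6 24 source 4.9598
7 28 load 4.4680
8 32 source 4.8704
9 36 load 5.1386

Γ_L=0.666667, Γ_S=-0.818182; launch V₁=5·100/110=4.545455
k=0 src: V=4.5455
k=1 load: inc=4.545455, refl=4.545455·0.666667=3.0303; V=0.000000+4.545455+3.030303=7.5758
k=2 src: inc=3.030303, refl=3.030303·-0.818182=-2.4793; V=4.545455+3.030303+-2.479339=5.0964
k=3 load: inc=-2.479339, refl=-2.479339·0.666667=-1.6529; V=7.575758+-2.479339+-1.652893=3.4435
k=4 src: inc=-1.652893, refl=-1.652893·-0.818182=1.3524; V=5.096419+-1.652893+1.352367=4.7959
k=5 load: inc=1.352367, refl=1.352367·0.666667=0.9016; V=3.443526+1.352367+0.901578=5.6975
k=6 src: inc=0.901578, refl=0.901578·-0.818182=-0.7377; V=4.795893+0.901578+-0.737655=4.9598
k=7 load: inc=-0.737655, refl=-0.737655·0.666667=-0.4918; V=5.697471+-0.737655+-0.491770=4.4680
k=8 src: inc=-0.491770, refl=-0.491770·-0.818182=0.4024; V=4.959816+-0.491770+0.402357=4.8704
k=9 load: inc=0.402357, refl=0.402357·0.666667=0.2682; V=4.468046+0.402357+0.268238=5.1386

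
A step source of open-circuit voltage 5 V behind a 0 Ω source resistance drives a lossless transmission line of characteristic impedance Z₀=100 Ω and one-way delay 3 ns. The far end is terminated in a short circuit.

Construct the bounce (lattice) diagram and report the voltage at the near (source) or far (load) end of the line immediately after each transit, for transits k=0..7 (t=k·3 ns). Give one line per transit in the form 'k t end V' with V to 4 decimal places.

0 0 source 5.0000
1 3 load 0.0000
2 6 source 5.0000
3 9 load 0.0000
4 12 source 5.0000
5 15 load 0.0000
6 18 source 5.0000
7 21 load 0.0000

Γ_L=-1.000000, Γ_S=-1.000000; launch V₁=5·100/100=5.000000
k=0 src: V=5.0000
k=1 load: inc=5.000000, refl=5.000000·-1.000000=-5.0000; V=0.000000+5.000000+-5.000000=0.0000
k=2 src: inc=-5.000000, refl=-5.000000·-1.000000=5.0000; V=5.000000+-5.000000+5.000000=5.0000
k=3 load: inc=5.000000, refl=5.000000·-1.000000=-5.0000; V=0.000000+5.000000+-5.000000=0.0000
k=4 src: inc=-5.000000, refl=-5.000000·-1.000000=5.0000; V=5.000000+-5.000000+5.000000=5.0000
k=5 load: inc=5.000000, refl=5.000000·-1.000000=-5.0000; V=0.000000+5.000000+-5.000000=0.0000
k=6 src: inc=-5.000000, refl=-5.000000·-1.000000=5.0000; V=5.000000+-5.000000+5.000000=5.0000
k=7 load: inc=5.000000, refl=5.000000·-1.000000=-5.0000; V=0.000000+5.000000+-5.000000=0.0000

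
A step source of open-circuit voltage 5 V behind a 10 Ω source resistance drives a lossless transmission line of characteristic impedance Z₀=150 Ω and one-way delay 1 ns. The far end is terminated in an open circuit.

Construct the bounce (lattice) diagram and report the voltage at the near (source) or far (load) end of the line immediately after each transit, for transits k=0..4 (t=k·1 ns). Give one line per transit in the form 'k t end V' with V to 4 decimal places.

Γ_L=1.000000, Γ_S=-0.875000; launch V₁=5·150/160=4.687500
k=0 src: V=4.6875
k=1 load: inc=4.687500, refl=4.687500·1.000000=4.6875; V=0.000000+4.687500+4.687500=9.3750
k=2 src: inc=4.687500, refl=4.687500·-0.875000=-4.1016; V=4.687500+4.687500+-4.101562=5.2734
k=3 load: inc=-4.101562, refl=-4.101562·1.000000=-4.1016; V=9.375000+-4.101562+-4.101562=1.1719
k=4 src: inc=-4.101562, refl=-4.101562·-0.875000=3.5889; V=5.273438+-4.101562+3.588867=4.7607

0 0 source 4.6875
1 1 load 9.3750
2 2 source 5.2734
3 3 load 1.1719
4 4 source 4.7607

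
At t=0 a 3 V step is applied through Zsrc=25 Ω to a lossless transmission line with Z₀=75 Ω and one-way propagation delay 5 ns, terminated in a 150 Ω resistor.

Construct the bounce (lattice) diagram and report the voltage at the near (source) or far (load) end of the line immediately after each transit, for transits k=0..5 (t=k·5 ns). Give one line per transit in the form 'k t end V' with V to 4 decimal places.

Γ_L=0.333333, Γ_S=-0.500000; launch V₁=3·75/100=2.250000
k=0 src: V=2.2500
k=1 load: inc=2.250000, refl=2.250000·0.333333=0.7500; V=0.000000+2.250000+0.750000=3.0000
k=2 src: inc=0.750000, refl=0.750000·-0.500000=-0.3750; V=2.250000+0.750000+-0.375000=2.6250
k=3 load: inc=-0.375000, refl=-0.375000·0.333333=-0.1250; V=3.000000+-0.375000+-0.125000=2.5000
k=4 src: inc=-0.125000, refl=-0.125000·-0.500000=0.0625; V=2.625000+-0.125000+0.062500=2.5625
k=5 load: inc=0.062500, refl=0.062500·0.333333=0.0208; V=2.500000+0.062500+0.020833=2.5833

0 0 source 2.2500
1 5 load 3.0000
2 10 source 2.6250
3 15 load 2.5000
4 20 source 2.5625
5 25 load 2.5833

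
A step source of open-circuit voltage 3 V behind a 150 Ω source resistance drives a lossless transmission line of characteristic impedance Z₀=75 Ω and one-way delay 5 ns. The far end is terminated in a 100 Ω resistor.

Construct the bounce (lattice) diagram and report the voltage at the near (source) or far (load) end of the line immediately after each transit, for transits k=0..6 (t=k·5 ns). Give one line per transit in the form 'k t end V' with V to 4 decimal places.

0 0 source 1.0000
1 5 load 1.1429
2 10 source 1.1905
3 15 load 1.1973
4 20 source 1.1995
5 25 load 1.1999
6 30 source 1.2000

Γ_L=0.142857, Γ_S=0.333333; launch V₁=3·75/225=1.000000
k=0 src: V=1.0000
k=1 load: inc=1.000000, refl=1.000000·0.142857=0.1429; V=0.000000+1.000000+0.142857=1.1429
k=2 src: inc=0.142857, refl=0.142857·0.333333=0.0476; V=1.000000+0.142857+0.047619=1.1905
k=3 load: inc=0.047619, refl=0.047619·0.142857=0.0068; V=1.142857+0.047619+0.006803=1.1973
k=4 src: inc=0.006803, refl=0.006803·0.333333=0.0023; V=1.190476+0.006803+0.002268=1.1995
k=5 load: inc=0.002268, refl=0.002268·0.142857=0.0003; V=1.197279+0.002268+0.000324=1.1999
k=6 src: inc=0.000324, refl=0.000324·0.333333=0.0001; V=1.199546+0.000324+0.000108=1.2000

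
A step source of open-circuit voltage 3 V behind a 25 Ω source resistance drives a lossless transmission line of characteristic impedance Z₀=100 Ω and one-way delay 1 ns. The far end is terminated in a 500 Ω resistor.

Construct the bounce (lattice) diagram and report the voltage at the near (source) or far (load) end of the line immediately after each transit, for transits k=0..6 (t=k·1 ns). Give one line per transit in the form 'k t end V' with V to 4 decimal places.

0 0 source 2.4000
1 1 load 4.0000
2 2 source 3.0400
3 3 load 2.4000
4 4 source 2.7840
5 5 load 3.0400
6 6 source 2.8864

Γ_L=0.666667, Γ_S=-0.600000; launch V₁=3·100/125=2.400000
k=0 src: V=2.4000
k=1 load: inc=2.400000, refl=2.400000·0.666667=1.6000; V=0.000000+2.400000+1.600000=4.0000
k=2 src: inc=1.600000, refl=1.600000·-0.600000=-0.9600; V=2.400000+1.600000+-0.960000=3.0400
k=3 load: inc=-0.960000, refl=-0.960000·0.666667=-0.6400; V=4.000000+-0.960000+-0.640000=2.4000
k=4 src: inc=-0.640000, refl=-0.640000·-0.600000=0.3840; V=3.040000+-0.640000+0.384000=2.7840
k=5 load: inc=0.384000, refl=0.384000·0.666667=0.2560; V=2.400000+0.384000+0.256000=3.0400
k=6 src: inc=0.256000, refl=0.256000·-0.600000=-0.1536; V=2.784000+0.256000+-0.153600=2.8864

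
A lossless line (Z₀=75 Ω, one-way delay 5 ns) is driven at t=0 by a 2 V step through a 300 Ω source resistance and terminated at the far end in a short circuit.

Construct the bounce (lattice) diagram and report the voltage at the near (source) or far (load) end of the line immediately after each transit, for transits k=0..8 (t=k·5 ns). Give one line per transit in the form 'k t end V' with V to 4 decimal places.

0 0 source 0.4000
1 5 load 0.0000
2 10 source -0.2400
3 15 load 0.0000
4 20 source 0.1440
5 25 load 0.0000
6 30 source -0.0864
7 35 load 0.0000
8 40 source 0.0518

Γ_L=-1.000000, Γ_S=0.600000; launch V₁=2·75/375=0.400000
k=0 src: V=0.4000
k=1 load: inc=0.400000, refl=0.400000·-1.000000=-0.4000; V=0.000000+0.400000+-0.400000=0.0000
k=2 src: inc=-0.400000, refl=-0.400000·0.600000=-0.2400; V=0.400000+-0.400000+-0.240000=-0.2400
k=3 load: inc=-0.240000, refl=-0.240000·-1.000000=0.2400; V=0.000000+-0.240000+0.240000=0.0000
k=4 src: inc=0.240000, refl=0.240000·0.600000=0.1440; V=-0.240000+0.240000+0.144000=0.1440
k=5 load: inc=0.144000, refl=0.144000·-1.000000=-0.1440; V=0.000000+0.144000+-0.144000=0.0000
k=6 src: inc=-0.144000, refl=-0.144000·0.600000=-0.0864; V=0.144000+-0.144000+-0.086400=-0.0864
k=7 load: inc=-0.086400, refl=-0.086400·-1.000000=0.0864; V=0.000000+-0.086400+0.086400=0.0000
k=8 src: inc=0.086400, refl=0.086400·0.600000=0.0518; V=-0.086400+0.086400+0.051840=0.0518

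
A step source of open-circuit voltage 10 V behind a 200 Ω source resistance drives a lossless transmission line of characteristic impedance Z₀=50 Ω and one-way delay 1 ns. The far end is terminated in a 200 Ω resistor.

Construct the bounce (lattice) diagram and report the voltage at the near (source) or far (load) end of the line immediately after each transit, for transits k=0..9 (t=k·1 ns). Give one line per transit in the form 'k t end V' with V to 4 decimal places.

Γ_L=0.600000, Γ_S=0.600000; launch V₁=10·50/250=2.000000
k=0 src: V=2.0000
k=1 load: inc=2.000000, refl=2.000000·0.600000=1.2000; V=0.000000+2.000000+1.200000=3.2000
k=2 src: inc=1.200000, refl=1.200000·0.600000=0.7200; V=2.000000+1.200000+0.720000=3.9200
k=3 load: inc=0.720000, refl=0.720000·0.600000=0.4320; V=3.200000+0.720000+0.432000=4.3520
k=4 src: inc=0.432000, refl=0.432000·0.600000=0.2592; V=3.920000+0.432000+0.259200=4.6112
k=5 load: inc=0.259200, refl=0.259200·0.600000=0.1555; V=4.352000+0.259200+0.155520=4.7667
k=6 src: inc=0.155520, refl=0.155520·0.600000=0.0933; V=4.611200+0.155520+0.093312=4.8600
k=7 load: inc=0.093312, refl=0.093312·0.600000=0.0560; V=4.766720+0.093312+0.055987=4.9160
k=8 src: inc=0.055987, refl=0.055987·0.600000=0.0336; V=4.860032+0.055987+0.033592=4.9496
k=9 load: inc=0.033592, refl=0.033592·0.600000=0.0202; V=4.916019+0.033592+0.020155=4.9698

0 0 source 2.0000
1 1 load 3.2000
2 2 source 3.9200
3 3 load 4.3520
4 4 source 4.6112
5 5 load 4.7667
6 6 source 4.8600
7 7 load 4.9160
8 8 source 4.9496
9 9 load 4.9698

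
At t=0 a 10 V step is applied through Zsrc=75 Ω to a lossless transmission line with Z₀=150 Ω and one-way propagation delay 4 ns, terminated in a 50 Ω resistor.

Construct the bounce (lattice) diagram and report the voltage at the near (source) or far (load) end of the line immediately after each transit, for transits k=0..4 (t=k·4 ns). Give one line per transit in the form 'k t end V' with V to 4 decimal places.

0 0 source 6.6667
1 4 load 3.3333
2 8 source 4.4444
3 12 load 3.8889
4 16 source 4.0741

Γ_L=-0.500000, Γ_S=-0.333333; launch V₁=10·150/225=6.666667
k=0 src: V=6.6667
k=1 load: inc=6.666667, refl=6.666667·-0.500000=-3.3333; V=0.000000+6.666667+-3.333333=3.3333
k=2 src: inc=-3.333333, refl=-3.333333·-0.333333=1.1111; V=6.666667+-3.333333+1.111111=4.4444
k=3 load: inc=1.111111, refl=1.111111·-0.500000=-0.5556; V=3.333333+1.111111+-0.555556=3.8889
k=4 src: inc=-0.555556, refl=-0.555556·-0.333333=0.1852; V=4.444444+-0.555556+0.185185=4.0741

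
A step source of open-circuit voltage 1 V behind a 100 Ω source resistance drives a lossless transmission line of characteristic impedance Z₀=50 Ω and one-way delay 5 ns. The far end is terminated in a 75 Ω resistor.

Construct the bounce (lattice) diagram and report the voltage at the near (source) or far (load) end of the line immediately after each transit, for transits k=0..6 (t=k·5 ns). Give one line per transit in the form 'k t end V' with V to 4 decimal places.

0 0 source 0.3333
1 5 load 0.4000
2 10 source 0.4222
3 15 load 0.4267
4 20 source 0.4281
5 25 load 0.4284
6 30 source 0.4285

Γ_L=0.200000, Γ_S=0.333333; launch V₁=1·50/150=0.333333
k=0 src: V=0.3333
k=1 load: inc=0.333333, refl=0.333333·0.200000=0.0667; V=0.000000+0.333333+0.066667=0.4000
k=2 src: inc=0.066667, refl=0.066667·0.333333=0.0222; V=0.333333+0.066667+0.022222=0.4222
k=3 load: inc=0.022222, refl=0.022222·0.200000=0.0044; V=0.400000+0.022222+0.004444=0.4267
k=4 src: inc=0.004444, refl=0.004444·0.333333=0.0015; V=0.422222+0.004444+0.001481=0.4281
k=5 load: inc=0.001481, refl=0.001481·0.200000=0.0003; V=0.426667+0.001481+0.000296=0.4284
k=6 src: inc=0.000296, refl=0.000296·0.333333=0.0001; V=0.428148+0.000296+0.000099=0.4285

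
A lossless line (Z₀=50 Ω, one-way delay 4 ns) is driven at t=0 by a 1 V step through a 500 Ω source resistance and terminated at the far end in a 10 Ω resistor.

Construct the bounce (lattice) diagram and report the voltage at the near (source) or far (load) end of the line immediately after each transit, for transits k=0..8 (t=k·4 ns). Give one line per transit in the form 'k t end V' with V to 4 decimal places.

0 0 source 0.0909
1 4 load 0.0303
2 8 source -0.0193
3 12 load 0.0138
4 16 source 0.0408
5 20 load 0.0228
6 24 source 0.0080
7 28 load 0.0179
8 32 source 0.0259

Γ_L=-0.666667, Γ_S=0.818182; launch V₁=1·50/550=0.090909
k=0 src: V=0.0909
k=1 load: inc=0.090909, refl=0.090909·-0.666667=-0.0606; V=0.000000+0.090909+-0.060606=0.0303
k=2 src: inc=-0.060606, refl=-0.060606·0.818182=-0.0496; V=0.090909+-0.060606+-0.049587=-0.0193
k=3 load: inc=-0.049587, refl=-0.049587·-0.666667=0.0331; V=0.030303+-0.049587+0.033058=0.0138
k=4 src: inc=0.033058, refl=0.033058·0.818182=0.0270; V=-0.019284+0.033058+0.027047=0.0408
k=5 load: inc=0.027047, refl=0.027047·-0.666667=-0.0180; V=0.013774+0.027047+-0.018032=0.0228
k=6 src: inc=-0.018032, refl=-0.018032·0.818182=-0.0148; V=0.040821+-0.018032+-0.014753=0.0080
k=7 load: inc=-0.014753, refl=-0.014753·-0.666667=0.0098; V=0.022790+-0.014753+0.009835=0.0179
k=8 src: inc=0.009835, refl=0.009835·0.818182=0.0080; V=0.008037+0.009835+0.008047=0.0259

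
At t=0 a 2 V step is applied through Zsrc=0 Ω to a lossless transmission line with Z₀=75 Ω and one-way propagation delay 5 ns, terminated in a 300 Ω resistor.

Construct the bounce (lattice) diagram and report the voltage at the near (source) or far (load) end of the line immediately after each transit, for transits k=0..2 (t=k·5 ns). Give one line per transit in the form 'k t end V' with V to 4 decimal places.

Γ_L=0.600000, Γ_S=-1.000000; launch V₁=2·75/75=2.000000
k=0 src: V=2.0000
k=1 load: inc=2.000000, refl=2.000000·0.600000=1.2000; V=0.000000+2.000000+1.200000=3.2000
k=2 src: inc=1.200000, refl=1.200000·-1.000000=-1.2000; V=2.000000+1.200000+-1.200000=2.0000

0 0 source 2.0000
1 5 load 3.2000
2 10 source 2.0000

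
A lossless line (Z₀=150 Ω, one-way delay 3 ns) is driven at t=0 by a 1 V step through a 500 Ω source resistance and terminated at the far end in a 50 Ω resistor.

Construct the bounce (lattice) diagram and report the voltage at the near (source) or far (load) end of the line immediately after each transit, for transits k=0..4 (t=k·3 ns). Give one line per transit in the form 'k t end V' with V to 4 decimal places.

Γ_L=-0.500000, Γ_S=0.538462; launch V₁=1·150/650=0.230769
k=0 src: V=0.2308
k=1 load: inc=0.230769, refl=0.230769·-0.500000=-0.1154; V=0.000000+0.230769+-0.115385=0.1154
k=2 src: inc=-0.115385, refl=-0.115385·0.538462=-0.0621; V=0.230769+-0.115385+-0.062130=0.0533
k=3 load: inc=-0.062130, refl=-0.062130·-0.500000=0.0311; V=0.115385+-0.062130+0.031065=0.0843
k=4 src: inc=0.031065, refl=0.031065·0.538462=0.0167; V=0.053254+0.031065+0.016727=0.1010

0 0 source 0.2308
1 3 load 0.1154
2 6 source 0.0533
3 9 load 0.0843
4 12 source 0.1010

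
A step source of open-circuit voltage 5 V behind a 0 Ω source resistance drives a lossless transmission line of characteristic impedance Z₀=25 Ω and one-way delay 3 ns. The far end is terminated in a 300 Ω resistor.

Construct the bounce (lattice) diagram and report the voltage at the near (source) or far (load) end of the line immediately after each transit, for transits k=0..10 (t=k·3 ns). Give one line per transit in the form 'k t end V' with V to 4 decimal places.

Γ_L=0.846154, Γ_S=-1.000000; launch V₁=5·25/25=5.000000
k=0 src: V=5.0000
k=1 load: inc=5.000000, refl=5.000000·0.846154=4.2308; V=0.000000+5.000000+4.230769=9.2308
k=2 src: inc=4.230769, refl=4.230769·-1.000000=-4.2308; V=5.000000+4.230769+-4.230769=5.0000
k=3 load: inc=-4.230769, refl=-4.230769·0.846154=-3.5799; V=9.230769+-4.230769+-3.579882=1.4201
k=4 src: inc=-3.579882, refl=-3.579882·-1.000000=3.5799; V=5.000000+-3.579882+3.579882=5.0000
k=5 load: inc=3.579882, refl=3.579882·0.846154=3.0291; V=1.420118+3.579882+3.029131=8.0291
k=6 src: inc=3.029131, refl=3.029131·-1.000000=-3.0291; V=5.000000+3.029131+-3.029131=5.0000
k=7 load: inc=-3.029131, refl=-3.029131·0.846154=-2.5631; V=8.029131+-3.029131+-2.563111=2.4369
k=8 src: inc=-2.563111, refl=-2.563111·-1.000000=2.5631; V=5.000000+-2.563111+2.563111=5.0000
k=9 load: inc=2.563111, refl=2.563111·0.846154=2.1688; V=2.436889+2.563111+2.168786=7.1688
k=10 src: inc=2.168786, refl=2.168786·-1.000000=-2.1688; V=5.000000+2.168786+-2.168786=5.0000

0 0 source 5.0000
1 3 load 9.2308
2 6 source 5.0000
3 9 load 1.4201
4 12 source 5.0000
5 15 load 8.0291
6 18 source 5.0000
7 21 load 2.4369
8 24 source 5.0000
9 27 load 7.1688
10 30 source 5.0000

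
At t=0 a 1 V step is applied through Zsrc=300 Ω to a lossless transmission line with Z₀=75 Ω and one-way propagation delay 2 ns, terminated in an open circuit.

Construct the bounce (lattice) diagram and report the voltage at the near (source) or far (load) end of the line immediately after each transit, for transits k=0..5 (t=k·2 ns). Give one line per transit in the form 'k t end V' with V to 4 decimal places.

0 0 source 0.2000
1 2 load 0.4000
2 4 source 0.5200
3 6 load 0.6400
4 8 source 0.7120
5 10 load 0.7840

Γ_L=1.000000, Γ_S=0.600000; launch V₁=1·75/375=0.200000
k=0 src: V=0.2000
k=1 load: inc=0.200000, refl=0.200000·1.000000=0.2000; V=0.000000+0.200000+0.200000=0.4000
k=2 src: inc=0.200000, refl=0.200000·0.600000=0.1200; V=0.200000+0.200000+0.120000=0.5200
k=3 load: inc=0.120000, refl=0.120000·1.000000=0.1200; V=0.400000+0.120000+0.120000=0.6400
k=4 src: inc=0.120000, refl=0.120000·0.600000=0.0720; V=0.520000+0.120000+0.072000=0.7120
k=5 load: inc=0.072000, refl=0.072000·1.000000=0.0720; V=0.640000+0.072000+0.072000=0.7840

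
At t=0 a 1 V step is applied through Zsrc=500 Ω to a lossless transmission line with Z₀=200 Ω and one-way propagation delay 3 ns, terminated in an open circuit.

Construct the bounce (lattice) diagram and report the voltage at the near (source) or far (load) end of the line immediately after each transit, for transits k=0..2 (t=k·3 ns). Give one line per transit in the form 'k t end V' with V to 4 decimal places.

Γ_L=1.000000, Γ_S=0.428571; launch V₁=1·200/700=0.285714
k=0 src: V=0.2857
k=1 load: inc=0.285714, refl=0.285714·1.000000=0.2857; V=0.000000+0.285714+0.285714=0.5714
k=2 src: inc=0.285714, refl=0.285714·0.428571=0.1224; V=0.285714+0.285714+0.122449=0.6939

0 0 source 0.2857
1 3 load 0.5714
2 6 source 0.6939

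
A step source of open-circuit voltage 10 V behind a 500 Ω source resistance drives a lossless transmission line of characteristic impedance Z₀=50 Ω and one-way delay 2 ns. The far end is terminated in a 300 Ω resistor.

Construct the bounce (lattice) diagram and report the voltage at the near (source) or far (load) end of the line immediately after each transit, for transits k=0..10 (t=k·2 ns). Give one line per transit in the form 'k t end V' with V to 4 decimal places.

0 0 source 0.9091
1 2 load 1.5584
2 4 source 2.0897
3 6 load 2.4692
4 8 source 2.7797
5 10 load 3.0015
6 12 source 3.1829
7 14 load 3.3126
8 16 source 3.4186
9 18 load 3.4944
10 20 source 3.5563

Γ_L=0.714286, Γ_S=0.818182; launch V₁=10·50/550=0.909091
k=0 src: V=0.9091
k=1 load: inc=0.909091, refl=0.909091·0.714286=0.6494; V=0.000000+0.909091+0.649351=1.5584
k=2 src: inc=0.649351, refl=0.649351·0.818182=0.5313; V=0.909091+0.649351+0.531287=2.0897
k=3 load: inc=0.531287, refl=0.531287·0.714286=0.3795; V=1.558442+0.531287+0.379491=2.4692
k=4 src: inc=0.379491, refl=0.379491·0.818182=0.3105; V=2.089728+0.379491+0.310492=2.7797
k=5 load: inc=0.310492, refl=0.310492·0.714286=0.2218; V=2.469219+0.310492+0.221780=3.0015
k=6 src: inc=0.221780, refl=0.221780·0.818182=0.1815; V=2.779711+0.221780+0.181457=3.1829
k=7 load: inc=0.181457, refl=0.181457·0.714286=0.1296; V=3.001492+0.181457+0.129612=3.3126
k=8 src: inc=0.129612, refl=0.129612·0.818182=0.1060; V=3.182948+0.129612+0.106046=3.4186
k=9 load: inc=0.106046, refl=0.106046·0.714286=0.0757; V=3.312560+0.106046+0.075747=3.4944
k=10 src: inc=0.075747, refl=0.075747·0.818182=0.0620; V=3.418606+0.075747+0.061975=3.5563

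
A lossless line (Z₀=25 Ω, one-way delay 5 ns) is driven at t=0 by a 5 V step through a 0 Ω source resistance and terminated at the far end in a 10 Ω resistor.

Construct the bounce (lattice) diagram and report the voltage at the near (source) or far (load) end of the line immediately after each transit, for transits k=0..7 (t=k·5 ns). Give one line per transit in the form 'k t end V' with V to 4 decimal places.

Γ_L=-0.428571, Γ_S=-1.000000; launch V₁=5·25/25=5.000000
k=0 src: V=5.0000
k=1 load: inc=5.000000, refl=5.000000·-0.428571=-2.1429; V=0.000000+5.000000+-2.142857=2.8571
k=2 src: inc=-2.142857, refl=-2.142857·-1.000000=2.1429; V=5.000000+-2.142857+2.142857=5.0000
k=3 load: inc=2.142857, refl=2.142857·-0.428571=-0.9184; V=2.857143+2.142857+-0.918367=4.0816
k=4 src: inc=-0.918367, refl=-0.918367·-1.000000=0.9184; V=5.000000+-0.918367+0.918367=5.0000
k=5 load: inc=0.918367, refl=0.918367·-0.428571=-0.3936; V=4.081633+0.918367+-0.393586=4.6064
k=6 src: inc=-0.393586, refl=-0.393586·-1.000000=0.3936; V=5.000000+-0.393586+0.393586=5.0000
k=7 load: inc=0.393586, refl=0.393586·-0.428571=-0.1687; V=4.606414+0.393586+-0.168680=4.8313

0 0 source 5.0000
1 5 load 2.8571
2 10 source 5.0000
3 15 load 4.0816
4 20 source 5.0000
5 25 load 4.6064
6 30 source 5.0000
7 35 load 4.8313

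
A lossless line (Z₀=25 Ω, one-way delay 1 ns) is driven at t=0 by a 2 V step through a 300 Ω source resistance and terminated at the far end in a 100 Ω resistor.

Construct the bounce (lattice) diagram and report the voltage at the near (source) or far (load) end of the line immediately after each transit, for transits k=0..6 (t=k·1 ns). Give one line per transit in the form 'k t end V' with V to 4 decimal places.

Γ_L=0.600000, Γ_S=0.846154; launch V₁=2·25/325=0.153846
k=0 src: V=0.1538
k=1 load: inc=0.153846, refl=0.153846·0.600000=0.0923; V=0.000000+0.153846+0.092308=0.2462
k=2 src: inc=0.092308, refl=0.092308·0.846154=0.0781; V=0.153846+0.092308+0.078107=0.3243
k=3 load: inc=0.078107, refl=0.078107·0.600000=0.0469; V=0.246154+0.078107+0.046864=0.3711
k=4 src: inc=0.046864, refl=0.046864·0.846154=0.0397; V=0.324260+0.046864+0.039654=0.4108
k=5 load: inc=0.039654, refl=0.039654·0.600000=0.0238; V=0.371124+0.039654+0.023792=0.4346
k=6 src: inc=0.023792, refl=0.023792·0.846154=0.0201; V=0.410778+0.023792+0.020132=0.4547

0 0 source 0.1538
1 1 load 0.2462
2 2 source 0.3243
3 3 load 0.3711
4 4 source 0.4108
5 5 load 0.4346
6 6 source 0.4547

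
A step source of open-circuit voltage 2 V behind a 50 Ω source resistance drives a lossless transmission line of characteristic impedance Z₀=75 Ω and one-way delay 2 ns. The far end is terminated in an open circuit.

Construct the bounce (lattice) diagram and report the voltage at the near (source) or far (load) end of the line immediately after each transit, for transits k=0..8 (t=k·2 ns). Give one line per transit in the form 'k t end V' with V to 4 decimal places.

Γ_L=1.000000, Γ_S=-0.200000; launch V₁=2·75/125=1.200000
k=0 src: V=1.2000
k=1 load: inc=1.200000, refl=1.200000·1.000000=1.2000; V=0.000000+1.200000+1.200000=2.4000
k=2 src: inc=1.200000, refl=1.200000·-0.200000=-0.2400; V=1.200000+1.200000+-0.240000=2.1600
k=3 load: inc=-0.240000, refl=-0.240000·1.000000=-0.2400; V=2.400000+-0.240000+-0.240000=1.9200
k=4 src: inc=-0.240000, refl=-0.240000·-0.200000=0.0480; V=2.160000+-0.240000+0.048000=1.9680
k=5 load: inc=0.048000, refl=0.048000·1.000000=0.0480; V=1.920000+0.048000+0.048000=2.0160
k=6 src: inc=0.048000, refl=0.048000·-0.200000=-0.0096; V=1.968000+0.048000+-0.009600=2.0064
k=7 load: inc=-0.009600, refl=-0.009600·1.000000=-0.0096; V=2.016000+-0.009600+-0.009600=1.9968
k=8 src: inc=-0.009600, refl=-0.009600·-0.200000=0.0019; V=2.006400+-0.009600+0.001920=1.9987

0 0 source 1.2000
1 2 load 2.4000
2 4 source 2.1600
3 6 load 1.9200
4 8 source 1.9680
5 10 load 2.0160
6 12 source 2.0064
7 14 load 1.9968
8 16 source 1.9987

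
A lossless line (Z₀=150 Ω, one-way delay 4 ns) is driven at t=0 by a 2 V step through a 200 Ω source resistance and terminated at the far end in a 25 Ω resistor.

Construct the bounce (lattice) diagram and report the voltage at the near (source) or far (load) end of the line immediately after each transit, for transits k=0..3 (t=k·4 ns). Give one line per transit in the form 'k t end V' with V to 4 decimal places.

Γ_L=-0.714286, Γ_S=0.142857; launch V₁=2·150/350=0.857143
k=0 src: V=0.8571
k=1 load: inc=0.857143, refl=0.857143·-0.714286=-0.6122; V=0.000000+0.857143+-0.612245=0.2449
k=2 src: inc=-0.612245, refl=-0.612245·0.142857=-0.0875; V=0.857143+-0.612245+-0.087464=0.1574
k=3 load: inc=-0.087464, refl=-0.087464·-0.714286=0.0625; V=0.244898+-0.087464+0.062474=0.2199

0 0 source 0.8571
1 4 load 0.2449
2 8 source 0.1574
3 12 load 0.2199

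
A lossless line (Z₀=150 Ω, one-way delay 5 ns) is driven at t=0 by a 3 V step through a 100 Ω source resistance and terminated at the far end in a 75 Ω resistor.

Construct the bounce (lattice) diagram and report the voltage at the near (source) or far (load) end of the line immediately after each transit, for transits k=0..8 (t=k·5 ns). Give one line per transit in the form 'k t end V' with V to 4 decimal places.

Γ_L=-0.333333, Γ_S=-0.200000; launch V₁=3·150/250=1.800000
k=0 src: V=1.8000
k=1 load: inc=1.800000, refl=1.800000·-0.333333=-0.6000; V=0.000000+1.800000+-0.600000=1.2000
k=2 src: inc=-0.600000, refl=-0.600000·-0.200000=0.1200; V=1.800000+-0.600000+0.120000=1.3200
k=3 load: inc=0.120000, refl=0.120000·-0.333333=-0.0400; V=1.200000+0.120000+-0.040000=1.2800
k=4 src: inc=-0.040000, refl=-0.040000·-0.200000=0.0080; V=1.320000+-0.040000+0.008000=1.2880
k=5 load: inc=0.008000, refl=0.008000·-0.333333=-0.0027; V=1.280000+0.008000+-0.002667=1.2853
k=6 src: inc=-0.002667, refl=-0.002667·-0.200000=0.0005; V=1.288000+-0.002667+0.000533=1.2859
k=7 load: inc=0.000533, refl=0.000533·-0.333333=-0.0002; V=1.285333+0.000533+-0.000178=1.2857
k=8 src: inc=-0.000178, refl=-0.000178·-0.200000=0.0000; V=1.285867+-0.000178+0.000036=1.2857

0 0 source 1.8000
1 5 load 1.2000
2 10 source 1.3200
3 15 load 1.2800
4 20 source 1.2880
5 25 load 1.2853
6 30 source 1.2859
7 35 load 1.2857
8 40 source 1.2857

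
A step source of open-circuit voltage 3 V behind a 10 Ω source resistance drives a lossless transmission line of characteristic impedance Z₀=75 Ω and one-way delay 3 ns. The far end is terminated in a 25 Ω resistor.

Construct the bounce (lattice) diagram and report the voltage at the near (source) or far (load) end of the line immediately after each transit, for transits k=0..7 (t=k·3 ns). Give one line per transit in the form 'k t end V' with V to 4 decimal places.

0 0 source 2.6471
1 3 load 1.3235
2 6 source 2.3356
3 9 load 1.8296
4 12 source 2.2166
5 15 load 2.0231
6 18 source 2.1710
7 21 load 2.0971

Γ_L=-0.500000, Γ_S=-0.764706; launch V₁=3·75/85=2.647059
k=0 src: V=2.6471
k=1 load: inc=2.647059, refl=2.647059·-0.500000=-1.3235; V=0.000000+2.647059+-1.323529=1.3235
k=2 src: inc=-1.323529, refl=-1.323529·-0.764706=1.0121; V=2.647059+-1.323529+1.012111=2.3356
k=3 load: inc=1.012111, refl=1.012111·-0.500000=-0.5061; V=1.323529+1.012111+-0.506055=1.8296
k=4 src: inc=-0.506055, refl=-0.506055·-0.764706=0.3870; V=2.335640+-0.506055+0.386984=2.2166
k=5 load: inc=0.386984, refl=0.386984·-0.500000=-0.1935; V=1.829585+0.386984+-0.193492=2.0231
k=6 src: inc=-0.193492, refl=-0.193492·-0.764706=0.1480; V=2.216568+-0.193492+0.147964=2.1710
k=7 load: inc=0.147964, refl=0.147964·-0.500000=-0.0740; V=2.023077+0.147964+-0.073982=2.0971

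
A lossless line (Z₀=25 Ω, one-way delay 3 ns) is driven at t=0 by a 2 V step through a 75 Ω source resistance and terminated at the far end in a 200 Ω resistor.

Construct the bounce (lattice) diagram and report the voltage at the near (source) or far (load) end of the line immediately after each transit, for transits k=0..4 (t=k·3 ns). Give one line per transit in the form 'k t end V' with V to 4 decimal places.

0 0 source 0.5000
1 3 load 0.8889
2 6 source 1.0833
3 9 load 1.2346
4 12 source 1.3102

Γ_L=0.777778, Γ_S=0.500000; launch V₁=2·25/100=0.500000
k=0 src: V=0.5000
k=1 load: inc=0.500000, refl=0.500000·0.777778=0.3889; V=0.000000+0.500000+0.388889=0.8889
k=2 src: inc=0.388889, refl=0.388889·0.500000=0.1944; V=0.500000+0.388889+0.194444=1.0833
k=3 load: inc=0.194444, refl=0.194444·0.777778=0.1512; V=0.888889+0.194444+0.151235=1.2346
k=4 src: inc=0.151235, refl=0.151235·0.500000=0.0756; V=1.083333+0.151235+0.075617=1.3102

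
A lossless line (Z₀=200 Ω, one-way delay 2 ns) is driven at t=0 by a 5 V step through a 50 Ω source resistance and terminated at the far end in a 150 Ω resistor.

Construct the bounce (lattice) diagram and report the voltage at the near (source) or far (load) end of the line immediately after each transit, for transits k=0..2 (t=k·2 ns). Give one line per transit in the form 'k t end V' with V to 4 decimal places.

0 0 source 4.0000
1 2 load 3.4286
2 4 source 3.7714

Γ_L=-0.142857, Γ_S=-0.600000; launch V₁=5·200/250=4.000000
k=0 src: V=4.0000
k=1 load: inc=4.000000, refl=4.000000·-0.142857=-0.5714; V=0.000000+4.000000+-0.571429=3.4286
k=2 src: inc=-0.571429, refl=-0.571429·-0.600000=0.3429; V=4.000000+-0.571429+0.342857=3.7714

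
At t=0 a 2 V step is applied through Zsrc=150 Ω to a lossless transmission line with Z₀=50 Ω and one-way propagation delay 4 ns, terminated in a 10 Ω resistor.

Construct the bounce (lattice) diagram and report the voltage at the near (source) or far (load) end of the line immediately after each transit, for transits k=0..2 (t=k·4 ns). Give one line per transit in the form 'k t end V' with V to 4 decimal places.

0 0 source 0.5000
1 4 load 0.1667
2 8 source 0.0000

Γ_L=-0.666667, Γ_S=0.500000; launch V₁=2·50/200=0.500000
k=0 src: V=0.5000
k=1 load: inc=0.500000, refl=0.500000·-0.666667=-0.3333; V=0.000000+0.500000+-0.333333=0.1667
k=2 src: inc=-0.333333, refl=-0.333333·0.500000=-0.1667; V=0.500000+-0.333333+-0.166667=0.0000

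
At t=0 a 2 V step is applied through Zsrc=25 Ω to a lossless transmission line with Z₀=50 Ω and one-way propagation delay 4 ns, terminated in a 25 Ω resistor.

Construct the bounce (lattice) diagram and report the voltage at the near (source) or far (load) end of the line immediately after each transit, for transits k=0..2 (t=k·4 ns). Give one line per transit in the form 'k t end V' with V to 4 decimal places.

Γ_L=-0.333333, Γ_S=-0.333333; launch V₁=2·50/75=1.333333
k=0 src: V=1.3333
k=1 load: inc=1.333333, refl=1.333333·-0.333333=-0.4444; V=0.000000+1.333333+-0.444444=0.8889
k=2 src: inc=-0.444444, refl=-0.444444·-0.333333=0.1481; V=1.333333+-0.444444+0.148148=1.0370

0 0 source 1.3333
1 4 load 0.8889
2 8 source 1.0370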